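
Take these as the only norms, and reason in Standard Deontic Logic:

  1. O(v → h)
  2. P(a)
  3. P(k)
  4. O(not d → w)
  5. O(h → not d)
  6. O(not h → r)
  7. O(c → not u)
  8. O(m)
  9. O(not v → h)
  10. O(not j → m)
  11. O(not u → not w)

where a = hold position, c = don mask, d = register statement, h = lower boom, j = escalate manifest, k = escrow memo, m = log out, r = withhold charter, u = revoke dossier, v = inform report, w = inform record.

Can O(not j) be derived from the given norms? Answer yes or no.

Premise 10 is O(not j → m); even if O(m) held, inferring O(not j) would be affirming the consequent — invalid.
No other premise forces O(not j). An ideal world satisfying every premise can still have not j false, so O(not j) is not derivable.

No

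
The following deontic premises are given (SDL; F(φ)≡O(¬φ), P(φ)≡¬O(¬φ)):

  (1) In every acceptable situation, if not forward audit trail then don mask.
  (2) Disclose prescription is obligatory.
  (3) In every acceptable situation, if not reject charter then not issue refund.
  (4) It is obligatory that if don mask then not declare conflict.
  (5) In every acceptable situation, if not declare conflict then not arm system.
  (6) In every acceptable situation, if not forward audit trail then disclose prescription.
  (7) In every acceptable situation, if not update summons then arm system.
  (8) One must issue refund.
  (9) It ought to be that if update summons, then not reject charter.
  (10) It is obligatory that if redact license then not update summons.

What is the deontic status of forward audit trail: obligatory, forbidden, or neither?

Obligatory

From premise 8 we have O(issue_refund).
The contrapositive of premise 3 (O(¬reject_charter → ¬issue_refund)) is O(issue_refund → reject_charter), and O(issue_refund) is already established, so O(reject_charter).
The contrapositive of premise 9 (O(update_summons → ¬reject_charter)) is O(reject_charter → ¬update_summons), and O(reject_charter) is already established, so O(¬update_summons).
With premise 7, O(¬update_summons → arm_system), the K-axiom yields O(arm_system).
The contrapositive of premise 5 (O(¬declare_conflict → ¬arm_system)) is O(arm_system → declare_conflict), and O(arm_system) is already established, so O(declare_conflict).
Premise 4 is O(don_mask → ¬declare_conflict); contrapositively O(declare_conflict → ¬don_mask). Since O(declare_conflict) holds, K gives O(¬don_mask).
Premise 1 is O(¬forward_audit_trail → don_mask); contrapositively O(¬don_mask → forward_audit_trail). Since O(¬don_mask) holds, K gives O(forward_audit_trail).
Premises 2, 6, 10 do not contribute to this derivation.
Hence forward_audit_trail is obligatory.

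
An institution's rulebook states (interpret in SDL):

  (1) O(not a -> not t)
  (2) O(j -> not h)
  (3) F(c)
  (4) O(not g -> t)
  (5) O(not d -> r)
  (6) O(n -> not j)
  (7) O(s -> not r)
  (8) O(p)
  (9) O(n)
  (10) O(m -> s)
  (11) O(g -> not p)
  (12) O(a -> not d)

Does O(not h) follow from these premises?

No

Premise 2 is O(j -> not h), but O(j) is not derivable from the premises, so it does not yield O(not h).
No other premise forces O(not h). An ideal world satisfying every premise can still have not h false, so O(not h) is not derivable.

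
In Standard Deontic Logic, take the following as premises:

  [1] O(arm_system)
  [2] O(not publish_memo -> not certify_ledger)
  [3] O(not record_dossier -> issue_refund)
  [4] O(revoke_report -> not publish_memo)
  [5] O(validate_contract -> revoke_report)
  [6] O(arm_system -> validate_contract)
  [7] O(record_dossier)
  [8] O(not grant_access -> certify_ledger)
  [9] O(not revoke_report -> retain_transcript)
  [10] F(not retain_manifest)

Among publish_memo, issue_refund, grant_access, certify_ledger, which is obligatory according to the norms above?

grant_access

Premise 1 gives O(arm_system).
Applying K to premise 6 (O(arm_system -> validate_contract)) and O(arm_system) yields O(validate_contract).
Applying K to premise 5 (O(validate_contract -> revoke_report)) and O(validate_contract) yields O(revoke_report).
Premise 4 is O(revoke_report -> not publish_memo); since O(revoke_report), deontic closure gives O(not publish_memo).
Applying K to premise 2 (O(not publish_memo -> not certify_ledger)) and O(not publish_memo) yields O(not certify_ledger).
The contrapositive of premise 8 (O(not grant_access -> certify_ledger)) is O(not certify_ledger -> grant_access), and O(not certify_ledger) is already established, so O(grant_access).
So O(grant_access) holds — grant_access is obligatory. None of the other listed options is made obligatory by any chain of premises.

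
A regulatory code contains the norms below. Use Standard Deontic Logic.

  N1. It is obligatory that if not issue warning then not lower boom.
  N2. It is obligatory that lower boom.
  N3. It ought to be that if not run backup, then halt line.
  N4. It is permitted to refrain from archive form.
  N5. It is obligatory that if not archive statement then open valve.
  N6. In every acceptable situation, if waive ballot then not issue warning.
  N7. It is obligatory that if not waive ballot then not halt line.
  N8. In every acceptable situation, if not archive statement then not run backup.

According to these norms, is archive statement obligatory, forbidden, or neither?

From premise 2 we have O(lower_boom).
Premise 1 is O(¬issue_warning → ¬lower_boom); contrapositively O(lower_boom → issue_warning). Since O(lower_boom) holds, K gives O(issue_warning).
The contrapositive of premise 6 (O(waive_ballot → ¬issue_warning)) is O(issue_warning → ¬waive_ballot), and O(issue_warning) is already established, so O(¬waive_ballot).
From O(¬waive_ballot) and premise 7, O(¬waive_ballot → ¬halt_line), we obtain O(¬halt_line).
Premise 3, O(¬run_backup → halt_line), contraposes to O(¬halt_line → run_backup); with O(¬halt_line) we get O(run_backup).
Premise 8, O(¬archive_statement → ¬run_backup), contraposes to O(run_backup → archive_statement); with O(run_backup) we get O(archive_statement).
Premises 4, 5 do not contribute to this derivation.
Hence archive_statement is obligatory.

Obligatory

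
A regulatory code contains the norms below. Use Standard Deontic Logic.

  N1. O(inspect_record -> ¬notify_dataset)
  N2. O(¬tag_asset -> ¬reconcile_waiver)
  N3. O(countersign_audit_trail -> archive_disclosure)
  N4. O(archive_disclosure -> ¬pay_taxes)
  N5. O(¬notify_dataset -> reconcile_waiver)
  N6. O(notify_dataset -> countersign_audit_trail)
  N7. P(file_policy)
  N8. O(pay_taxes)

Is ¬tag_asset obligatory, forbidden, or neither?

Forbidden

Premise 8 gives O(pay_taxes).
Premise 4, O(archive_disclosure -> ¬pay_taxes), contraposes to O(pay_taxes -> ¬archive_disclosure); with O(pay_taxes) we get O(¬archive_disclosure).
Premise 3, O(countersign_audit_trail -> archive_disclosure), contraposes to O(¬archive_disclosure -> ¬countersign_audit_trail); with O(¬archive_disclosure) we get O(¬countersign_audit_trail).
The contrapositive of premise 6 (O(notify_dataset -> countersign_audit_trail)) is O(¬countersign_audit_trail -> ¬notify_dataset), and O(¬countersign_audit_trail) is already established, so O(¬notify_dataset).
With premise 5, O(¬notify_dataset -> reconcile_waiver), the K-axiom yields O(reconcile_waiver).
Premise 2 is O(¬tag_asset -> ¬reconcile_waiver); contrapositively O(reconcile_waiver -> tag_asset). Since O(reconcile_waiver) holds, K gives O(tag_asset).
Premises 1, 7 do not contribute to this derivation.
Thus O(tag_asset), which is F(¬tag_asset): ¬tag_asset is forbidden.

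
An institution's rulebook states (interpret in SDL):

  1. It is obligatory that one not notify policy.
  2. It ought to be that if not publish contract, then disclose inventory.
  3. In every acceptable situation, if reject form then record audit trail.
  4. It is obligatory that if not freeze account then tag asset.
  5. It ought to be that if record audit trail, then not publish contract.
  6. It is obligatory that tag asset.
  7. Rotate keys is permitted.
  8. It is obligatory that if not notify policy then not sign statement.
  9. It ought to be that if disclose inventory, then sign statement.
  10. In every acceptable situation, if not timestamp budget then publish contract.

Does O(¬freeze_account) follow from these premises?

No

Premise 4 is O(¬freeze_account → tag_asset); even if O(tag_asset) held, inferring O(¬freeze_account) would be affirming the consequent — invalid.
No other premise forces O(¬freeze_account). An ideal world satisfying every premise can still have ¬freeze_account false, so O(¬freeze_account) is not derivable.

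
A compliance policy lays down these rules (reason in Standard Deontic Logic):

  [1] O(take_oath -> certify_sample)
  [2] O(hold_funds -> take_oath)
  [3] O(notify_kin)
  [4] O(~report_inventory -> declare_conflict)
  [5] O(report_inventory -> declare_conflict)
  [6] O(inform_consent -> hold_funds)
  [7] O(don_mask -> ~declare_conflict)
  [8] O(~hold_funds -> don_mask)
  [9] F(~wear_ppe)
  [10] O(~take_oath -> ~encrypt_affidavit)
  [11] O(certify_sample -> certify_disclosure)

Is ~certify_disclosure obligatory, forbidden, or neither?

Premises 4 and 5 cover both cases: O(~report_inventory -> declare_conflict) and O(report_inventory -> declare_conflict). Since ~report_inventory ∨ report_inventory is a tautology, O(declare_conflict) follows.
Premise 7 is O(don_mask -> ~declare_conflict); contrapositively O(declare_conflict -> ~don_mask). Since O(declare_conflict) holds, K gives O(~don_mask).
Premise 8 is O(~hold_funds -> don_mask); contrapositively O(~don_mask -> hold_funds). Since O(~don_mask) holds, K gives O(hold_funds).
From O(hold_funds) and premise 2, O(hold_funds -> take_oath), we obtain O(take_oath).
From O(take_oath) and premise 1, O(take_oath -> certify_sample), we obtain O(certify_sample).
From O(certify_sample) and premise 11, O(certify_sample -> certify_disclosure), we obtain O(certify_disclosure).
Premises 3, 6, 9, 10 do not contribute to this derivation.
Thus O(certify_disclosure), which is F(~certify_disclosure): ~certify_disclosure is forbidden.

Forbidden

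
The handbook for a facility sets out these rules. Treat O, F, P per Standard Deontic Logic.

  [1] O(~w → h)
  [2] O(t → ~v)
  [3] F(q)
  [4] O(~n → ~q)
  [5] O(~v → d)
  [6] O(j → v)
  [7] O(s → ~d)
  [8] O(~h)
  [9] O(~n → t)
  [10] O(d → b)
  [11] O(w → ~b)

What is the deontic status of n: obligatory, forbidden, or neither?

Premise 8 states O(~h) outright.
The contrapositive of premise 1 (O(~w → h)) is O(~h → w), and O(~h) is already established, so O(w).
Applying K to premise 11 (O(w → ~b)) and O(w) yields O(~b).
Premise 10 is O(d → b); contrapositively O(~b → ~d). Since O(~b) holds, K gives O(~d).
The contrapositive of premise 5 (O(~v → d)) is O(~d → v), and O(~d) is already established, so O(v).
Premise 2 is O(t → ~v); contrapositively O(v → ~t). Since O(v) holds, K gives O(~t).
Premise 9 is O(~n → t); contrapositively O(~t → n). Since O(~t) holds, K gives O(n).
Premises 3, 4, 6, 7 do not contribute to this derivation.
Hence n is obligatory.

Obligatory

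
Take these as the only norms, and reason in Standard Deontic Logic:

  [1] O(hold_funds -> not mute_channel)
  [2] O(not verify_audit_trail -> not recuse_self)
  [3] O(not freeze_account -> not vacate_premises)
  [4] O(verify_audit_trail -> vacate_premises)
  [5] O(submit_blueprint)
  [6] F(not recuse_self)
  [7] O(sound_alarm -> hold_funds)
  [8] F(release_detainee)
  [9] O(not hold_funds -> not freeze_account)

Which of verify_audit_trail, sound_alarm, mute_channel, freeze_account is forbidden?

Premise 6, F(not recuse_self), is equivalent to O(recuse_self).
The contrapositive of premise 2 (O(not verify_audit_trail -> not recuse_self)) is O(recuse_self -> verify_audit_trail), and O(recuse_self) is already established, so O(verify_audit_trail).
With premise 4, O(verify_audit_trail -> vacate_premises), the K-axiom yields O(vacate_premises).
Premise 3, O(not freeze_account -> not vacate_premises), contraposes to O(vacate_premises -> freeze_account); with O(vacate_premises) we get O(freeze_account).
The contrapositive of premise 9 (O(not hold_funds -> not freeze_account)) is O(freeze_account -> hold_funds), and O(freeze_account) is already established, so O(hold_funds).
With premise 1, O(hold_funds -> not mute_channel), the K-axiom yields O(not mute_channel).
So O(not mute_channel) holds, i.e. mute_channel is forbidden. None of the other listed options is forbidden under the premises.

mute_channel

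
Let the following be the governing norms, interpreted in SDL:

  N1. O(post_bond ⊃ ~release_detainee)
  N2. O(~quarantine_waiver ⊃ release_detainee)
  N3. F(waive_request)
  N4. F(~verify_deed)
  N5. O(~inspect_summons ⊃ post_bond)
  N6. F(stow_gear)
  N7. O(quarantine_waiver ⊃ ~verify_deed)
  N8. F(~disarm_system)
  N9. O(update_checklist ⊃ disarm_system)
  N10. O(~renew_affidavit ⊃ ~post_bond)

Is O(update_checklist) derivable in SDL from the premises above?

Premise 9 is O(update_checklist ⊃ disarm_system); even if O(disarm_system) held, inferring O(update_checklist) would be affirming the consequent — invalid.
No other premise forces O(update_checklist). An ideal world satisfying every premise can still have update_checklist false, so O(update_checklist) is not derivable.

No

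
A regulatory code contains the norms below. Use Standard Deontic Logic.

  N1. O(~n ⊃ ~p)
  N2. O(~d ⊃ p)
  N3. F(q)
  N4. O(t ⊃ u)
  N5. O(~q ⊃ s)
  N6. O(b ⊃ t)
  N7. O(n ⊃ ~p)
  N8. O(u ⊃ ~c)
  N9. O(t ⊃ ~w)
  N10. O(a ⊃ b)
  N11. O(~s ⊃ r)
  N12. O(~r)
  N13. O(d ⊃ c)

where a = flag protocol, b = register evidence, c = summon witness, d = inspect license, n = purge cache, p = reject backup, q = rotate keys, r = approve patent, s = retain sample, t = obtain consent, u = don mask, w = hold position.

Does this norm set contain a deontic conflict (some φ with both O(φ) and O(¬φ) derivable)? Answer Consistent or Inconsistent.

Premise 11 is O(~s ⊃ r), but O(~s) is not derivable from the premises, so it does not yield O(r).
So O(r) is not derivable, and the apparent clash with O(~r) does not arise.
A world satisfying every obligation exists (e.g. a=false, b=false, c=true, d=true, n=false, p=false, q=false, r=false, s=true, t=false, u=false, w=false); no atom is both obligatory and forbidden, so the set is consistent.

Consistent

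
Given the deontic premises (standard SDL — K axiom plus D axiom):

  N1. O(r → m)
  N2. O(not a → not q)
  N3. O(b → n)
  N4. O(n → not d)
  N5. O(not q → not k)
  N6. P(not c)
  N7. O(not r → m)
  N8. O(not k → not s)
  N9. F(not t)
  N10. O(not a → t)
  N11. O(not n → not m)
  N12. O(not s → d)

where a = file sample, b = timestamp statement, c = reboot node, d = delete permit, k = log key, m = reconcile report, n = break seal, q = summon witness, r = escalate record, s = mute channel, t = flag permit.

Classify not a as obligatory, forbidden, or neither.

By case analysis on not r: premise 7 gives O(not r → m) and premise 1 gives O(r → m), so O(m) either way.
The contrapositive of premise 11 (O(not n → not m)) is O(m → n), and O(m) is already established, so O(n).
From O(n) and premise 4, O(n → not d), we obtain O(not d).
Premise 12 is O(not s → d); contrapositively O(not d → s). Since O(not d) holds, K gives O(s).
Premise 8, O(not k → not s), contraposes to O(s → k); with O(s) we get O(k).
Premise 5 is O(not q → not k); contrapositively O(k → q). Since O(k) holds, K gives O(q).
The contrapositive of premise 2 (O(not a → not q)) is O(q → a), and O(q) is already established, so O(a).
Premises 3, 6, 9, 10 do not contribute to this derivation.
Thus O(a), which is F(not a): not a is forbidden.

Forbidden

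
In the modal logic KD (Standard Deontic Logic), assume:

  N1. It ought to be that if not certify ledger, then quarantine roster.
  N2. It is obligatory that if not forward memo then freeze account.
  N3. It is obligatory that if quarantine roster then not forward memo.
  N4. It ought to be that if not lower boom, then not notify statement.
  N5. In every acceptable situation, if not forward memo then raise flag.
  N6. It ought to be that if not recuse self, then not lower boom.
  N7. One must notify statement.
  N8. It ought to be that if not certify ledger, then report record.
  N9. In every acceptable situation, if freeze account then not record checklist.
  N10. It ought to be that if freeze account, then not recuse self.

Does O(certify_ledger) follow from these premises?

Yes

From premise 7 we have O(notify_statement).
Premise 4 is O(¬lower_boom → ¬notify_statement); contrapositively O(notify_statement → lower_boom). Since O(notify_statement) holds, K gives O(lower_boom).
Premise 6 is O(¬recuse_self → ¬lower_boom); contrapositively O(lower_boom → recuse_self). Since O(lower_boom) holds, K gives O(recuse_self).
Premise 10 is O(freeze_account → ¬recuse_self); contrapositively O(recuse_self → ¬freeze_account). Since O(recuse_self) holds, K gives O(¬freeze_account).
Premise 2 is O(¬forward_memo → freeze_account); contrapositively O(¬freeze_account → forward_memo). Since O(¬freeze_account) holds, K gives O(forward_memo).
The contrapositive of premise 3 (O(quarantine_roster → ¬forward_memo)) is O(forward_memo → ¬quarantine_roster), and O(forward_memo) is already established, so O(¬quarantine_roster).
Premise 1, O(¬certify_ledger → quarantine_roster), contraposes to O(¬quarantine_roster → certify_ledger); with O(¬quarantine_roster) we get O(certify_ledger).
Premises 5, 8, 9 do not contribute to this derivation.
So O(certify_ledger) follows.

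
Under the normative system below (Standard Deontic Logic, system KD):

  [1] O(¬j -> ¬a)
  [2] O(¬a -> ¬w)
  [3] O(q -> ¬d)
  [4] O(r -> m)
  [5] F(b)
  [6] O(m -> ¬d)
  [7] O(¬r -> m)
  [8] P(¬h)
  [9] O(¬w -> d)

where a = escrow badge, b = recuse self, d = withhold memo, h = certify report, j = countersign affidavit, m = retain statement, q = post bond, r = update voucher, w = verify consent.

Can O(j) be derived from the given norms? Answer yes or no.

Premises 7 and 4 cover both cases: O(¬r -> m) and O(r -> m). Since ¬r ∨ r is a tautology, O(m) follows.
With premise 6, O(m -> ¬d), the K-axiom yields O(¬d).
The contrapositive of premise 9 (O(¬w -> d)) is O(¬d -> w), and O(¬d) is already established, so O(w).
Premise 2 is O(¬a -> ¬w); contrapositively O(w -> a). Since O(w) holds, K gives O(a).
The contrapositive of premise 1 (O(¬j -> ¬a)) is O(a -> j), and O(a) is already established, so O(j).
Premises 3, 5, 8 do not contribute to this derivation.
So O(j) follows.

Yes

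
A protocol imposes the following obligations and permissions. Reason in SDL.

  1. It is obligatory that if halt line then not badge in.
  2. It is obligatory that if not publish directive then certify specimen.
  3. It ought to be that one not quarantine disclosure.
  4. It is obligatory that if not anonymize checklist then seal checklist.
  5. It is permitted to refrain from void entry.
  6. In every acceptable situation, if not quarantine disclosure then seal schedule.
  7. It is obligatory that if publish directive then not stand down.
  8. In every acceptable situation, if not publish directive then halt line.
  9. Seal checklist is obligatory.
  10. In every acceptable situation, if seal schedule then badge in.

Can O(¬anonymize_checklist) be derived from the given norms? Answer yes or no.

Premise 4 is O(¬anonymize_checklist → seal_checklist); even if O(seal_checklist) held, inferring O(¬anonymize_checklist) would be affirming the consequent — invalid.
No other premise forces O(¬anonymize_checklist). An ideal world satisfying every premise can still have ¬anonymize_checklist false, so O(¬anonymize_checklist) is not derivable.

No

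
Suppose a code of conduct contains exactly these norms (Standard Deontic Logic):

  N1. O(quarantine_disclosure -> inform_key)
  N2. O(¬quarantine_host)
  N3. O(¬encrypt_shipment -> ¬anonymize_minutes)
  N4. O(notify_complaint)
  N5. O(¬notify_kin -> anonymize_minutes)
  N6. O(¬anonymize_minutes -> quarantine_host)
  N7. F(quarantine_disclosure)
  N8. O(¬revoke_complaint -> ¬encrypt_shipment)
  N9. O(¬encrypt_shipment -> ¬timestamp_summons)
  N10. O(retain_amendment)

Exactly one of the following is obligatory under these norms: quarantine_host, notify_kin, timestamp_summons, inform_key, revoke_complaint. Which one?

revoke_complaint

Premise 2 states O(¬quarantine_host) outright.
Premise 6 is O(¬anonymize_minutes -> quarantine_host); contrapositively O(¬quarantine_host -> anonymize_minutes). Since O(¬quarantine_host) holds, K gives O(anonymize_minutes).
Premise 3 is O(¬encrypt_shipment -> ¬anonymize_minutes); contrapositively O(anonymize_minutes -> encrypt_shipment). Since O(anonymize_minutes) holds, K gives O(encrypt_shipment).
Premise 8 is O(¬revoke_complaint -> ¬encrypt_shipment); contrapositively O(encrypt_shipment -> revoke_complaint). Since O(encrypt_shipment) holds, K gives O(revoke_complaint).
So O(revoke_complaint) holds — revoke_complaint is obligatory. None of the other listed options is made obligatory by any chain of premises.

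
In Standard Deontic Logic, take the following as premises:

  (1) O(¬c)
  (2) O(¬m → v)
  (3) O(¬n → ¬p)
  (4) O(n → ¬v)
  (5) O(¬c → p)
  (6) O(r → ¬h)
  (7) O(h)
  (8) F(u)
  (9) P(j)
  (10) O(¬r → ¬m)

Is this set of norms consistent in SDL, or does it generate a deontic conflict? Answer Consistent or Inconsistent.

Inconsistent

From premise 7 we have O(h).
Premise 6, O(r → ¬h), contraposes to O(h → ¬r); with O(h) we get O(¬r).
Premise 10 is O(¬r → ¬m); since O(¬r), deontic closure gives O(¬m).
With premise 2, O(¬m → v), the K-axiom yields O(v).
Premise 4 is O(n → ¬v); contrapositively O(v → ¬n). Since O(v) holds, K gives O(¬n).
From O(¬n) and premise 3, O(¬n → ¬p), we obtain O(¬p).
The contrapositive of premise 5 (O(¬c → p)) is O(¬p → c), and O(¬p) is already established, so O(c).
But premise 1 directly asserts O(¬c).
We now have both O(c) and O(¬c) — c is simultaneously obligatory and forbidden, violating the D-axiom.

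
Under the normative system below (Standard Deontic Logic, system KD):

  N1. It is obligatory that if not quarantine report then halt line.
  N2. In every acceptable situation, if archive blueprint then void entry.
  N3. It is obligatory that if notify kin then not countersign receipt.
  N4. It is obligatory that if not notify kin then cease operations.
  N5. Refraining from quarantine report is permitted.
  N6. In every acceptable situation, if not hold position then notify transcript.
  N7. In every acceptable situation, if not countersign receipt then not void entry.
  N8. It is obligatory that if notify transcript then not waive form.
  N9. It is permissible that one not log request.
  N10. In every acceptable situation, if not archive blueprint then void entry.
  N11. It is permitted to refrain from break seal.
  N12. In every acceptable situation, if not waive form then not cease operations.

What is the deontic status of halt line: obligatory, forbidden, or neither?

Neither

Premise 1 is O(¬quarantine_report → halt_line), but O(¬quarantine_report) is not derivable from the premises (the permission P(¬quarantine_report) asserts only ¬O(quarantine_report), not O(¬quarantine_report)), so it does not yield O(halt_line).
No premise or chain of K-axiom applications forces O(halt_line), and none forces O(¬halt_line). So halt_line is neither obligatory nor forbidden under these norms.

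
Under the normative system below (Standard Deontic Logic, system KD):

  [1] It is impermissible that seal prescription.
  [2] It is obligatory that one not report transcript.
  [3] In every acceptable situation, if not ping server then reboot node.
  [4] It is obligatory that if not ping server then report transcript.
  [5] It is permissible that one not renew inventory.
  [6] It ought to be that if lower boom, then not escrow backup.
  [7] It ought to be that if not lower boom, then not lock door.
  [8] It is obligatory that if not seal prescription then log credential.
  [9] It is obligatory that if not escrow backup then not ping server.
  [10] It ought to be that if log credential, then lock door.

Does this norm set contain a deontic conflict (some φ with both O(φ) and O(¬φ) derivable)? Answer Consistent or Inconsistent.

Inconsistent

Premise 2 gives O(¬report_transcript).
Premise 4 is O(¬ping_server → report_transcript); contrapositively O(¬report_transcript → ping_server). Since O(¬report_transcript) holds, K gives O(ping_server).
Premise 9, O(¬escrow_backup → ¬ping_server), contraposes to O(ping_server → escrow_backup); with O(ping_server) we get O(escrow_backup).
The contrapositive of premise 6 (O(lower_boom → ¬escrow_backup)) is O(escrow_backup → ¬lower_boom), and O(escrow_backup) is already established, so O(¬lower_boom).
With premise 7, O(¬lower_boom → ¬lock_door), the K-axiom yields O(¬lock_door).
The contrapositive of premise 10 (O(log_credential → lock_door)) is O(¬lock_door → ¬log_credential), and O(¬lock_door) is already established, so O(¬log_credential).
Premise 8, O(¬seal_prescription → log_credential), contraposes to O(¬log_credential → seal_prescription); with O(¬log_credential) we get O(seal_prescription).
However, F(seal_prescription) at premise 1 amounts to O(¬seal_prescription).
We now have both O(seal_prescription) and O(¬seal_prescription) — seal_prescription is simultaneously obligatory and forbidden, violating the D-axiom.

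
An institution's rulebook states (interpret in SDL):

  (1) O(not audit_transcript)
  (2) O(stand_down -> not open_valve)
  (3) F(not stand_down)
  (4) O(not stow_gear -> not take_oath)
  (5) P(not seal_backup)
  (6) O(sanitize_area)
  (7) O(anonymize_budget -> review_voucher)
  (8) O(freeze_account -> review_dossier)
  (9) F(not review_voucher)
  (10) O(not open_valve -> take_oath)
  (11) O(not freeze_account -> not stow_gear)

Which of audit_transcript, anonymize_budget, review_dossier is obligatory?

review_dossier

Premise 3 is F(not stand_down), i.e. O(stand_down).
Applying K to premise 2 (O(stand_down -> not open_valve)) and O(stand_down) yields O(not open_valve).
Premise 10 is O(not open_valve -> take_oath); since O(not open_valve), deontic closure gives O(take_oath).
Premise 4, O(not stow_gear -> not take_oath), contraposes to O(take_oath -> stow_gear); with O(take_oath) we get O(stow_gear).
The contrapositive of premise 11 (O(not freeze_account -> not stow_gear)) is O(stow_gear -> freeze_account), and O(stow_gear) is already established, so O(freeze_account).
Applying K to premise 8 (O(freeze_account -> review_dossier)) and O(freeze_account) yields O(review_dossier).
So O(review_dossier) holds — review_dossier is obligatory. None of the other listed options is made obligatory by any chain of premises.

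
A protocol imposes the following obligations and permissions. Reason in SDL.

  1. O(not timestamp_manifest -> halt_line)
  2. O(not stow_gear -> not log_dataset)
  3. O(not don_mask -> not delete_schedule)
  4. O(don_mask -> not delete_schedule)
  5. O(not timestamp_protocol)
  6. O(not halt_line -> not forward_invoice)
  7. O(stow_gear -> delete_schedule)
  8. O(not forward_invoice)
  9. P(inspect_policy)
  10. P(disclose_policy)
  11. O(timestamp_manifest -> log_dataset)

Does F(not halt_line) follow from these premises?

Yes

Premises 4 and 3 are O(don_mask -> not delete_schedule) and O(not don_mask -> not delete_schedule); every ideal world satisfies don_mask or not don_mask, so in either case not delete_schedule holds — hence O(not delete_schedule).
The contrapositive of premise 7 (O(stow_gear -> delete_schedule)) is O(not delete_schedule -> not stow_gear), and O(not delete_schedule) is already established, so O(not stow_gear).
With premise 2, O(not stow_gear -> not log_dataset), the K-axiom yields O(not log_dataset).
The contrapositive of premise 11 (O(timestamp_manifest -> log_dataset)) is O(not log_dataset -> not timestamp_manifest), and O(not log_dataset) is already established, so O(not timestamp_manifest).
From O(not timestamp_manifest) and premise 1, O(not timestamp_manifest -> halt_line), we obtain O(halt_line).
Premises 5, 6, 8, 9, 10 do not contribute to this derivation.
So O(halt_line) holds, i.e. F(not halt_line). The claim follows.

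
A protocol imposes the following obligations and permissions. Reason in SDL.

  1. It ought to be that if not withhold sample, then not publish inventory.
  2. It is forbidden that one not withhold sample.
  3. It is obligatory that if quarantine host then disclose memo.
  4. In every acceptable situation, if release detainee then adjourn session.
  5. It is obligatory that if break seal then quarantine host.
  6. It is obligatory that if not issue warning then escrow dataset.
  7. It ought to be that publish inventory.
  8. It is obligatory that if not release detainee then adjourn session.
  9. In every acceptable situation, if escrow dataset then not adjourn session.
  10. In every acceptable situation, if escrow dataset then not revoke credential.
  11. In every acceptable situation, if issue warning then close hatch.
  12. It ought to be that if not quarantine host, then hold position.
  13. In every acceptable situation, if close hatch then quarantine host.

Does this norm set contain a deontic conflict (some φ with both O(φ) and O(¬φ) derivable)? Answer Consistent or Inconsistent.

Consistent

Premise 1 is O(¬withhold_sample → ¬publish_inventory), but O(¬withhold_sample) is not derivable from the premises, so it does not yield O(¬publish_inventory).
So O(¬publish_inventory) is not derivable, and the apparent clash with O(publish_inventory) does not arise.
A world satisfying every obligation exists (e.g. adjourn_session=true, break_seal=false, close_hatch=true, disclose_memo=true, escrow_dataset=false, hold_position=false, issue_warning=true, publish_inventory=true, quarantine_host=true, release_detainee=false, revoke_credential=false, withhold_sample=true); no atom is both obligatory and forbidden, so the set is consistent.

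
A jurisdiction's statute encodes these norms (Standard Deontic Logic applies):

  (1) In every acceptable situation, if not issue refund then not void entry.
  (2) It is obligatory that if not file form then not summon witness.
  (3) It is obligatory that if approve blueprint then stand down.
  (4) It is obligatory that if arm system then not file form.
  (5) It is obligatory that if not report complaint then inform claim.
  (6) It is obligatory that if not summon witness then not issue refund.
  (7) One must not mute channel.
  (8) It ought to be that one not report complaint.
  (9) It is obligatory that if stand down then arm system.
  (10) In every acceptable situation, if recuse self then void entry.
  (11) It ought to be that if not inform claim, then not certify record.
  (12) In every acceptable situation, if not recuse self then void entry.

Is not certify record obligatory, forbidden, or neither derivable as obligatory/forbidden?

Premise 11 is O(¬inform_claim → ¬certify_record), but O(¬inform_claim) is not derivable from the premises, so it does not yield O(¬certify_record).
No premise or chain of K-axiom applications forces O(¬certify_record), and none forces O(certify_record). So ¬certify_record is neither obligatory nor forbidden under these norms.

Neither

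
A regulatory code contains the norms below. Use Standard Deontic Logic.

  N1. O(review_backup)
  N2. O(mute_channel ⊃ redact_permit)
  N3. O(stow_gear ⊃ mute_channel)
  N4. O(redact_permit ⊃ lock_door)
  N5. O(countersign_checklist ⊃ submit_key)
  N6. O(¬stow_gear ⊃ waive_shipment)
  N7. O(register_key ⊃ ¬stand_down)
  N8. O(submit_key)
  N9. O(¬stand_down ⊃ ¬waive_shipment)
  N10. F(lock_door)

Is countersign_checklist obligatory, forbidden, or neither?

Premise 5 is O(countersign_checklist ⊃ submit_key); even if O(submit_key) held, inferring O(countersign_checklist) would be affirming the consequent — invalid.
No premise or chain of K-axiom applications forces O(countersign_checklist), and none forces O(¬countersign_checklist). So countersign_checklist is neither obligatory nor forbidden under these norms.

Neither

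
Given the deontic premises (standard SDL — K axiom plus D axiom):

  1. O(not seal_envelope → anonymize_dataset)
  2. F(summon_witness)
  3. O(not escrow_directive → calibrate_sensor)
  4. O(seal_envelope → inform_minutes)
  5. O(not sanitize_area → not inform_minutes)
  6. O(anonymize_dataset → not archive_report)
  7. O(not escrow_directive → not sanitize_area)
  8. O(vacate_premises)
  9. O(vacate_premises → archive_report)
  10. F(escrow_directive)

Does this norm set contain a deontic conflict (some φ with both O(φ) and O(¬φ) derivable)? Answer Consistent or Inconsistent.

Premise 8 gives O(vacate_premises).
Applying K to premise 9 (O(vacate_premises → archive_report)) and O(vacate_premises) yields O(archive_report).
The contrapositive of premise 6 (O(anonymize_dataset → not archive_report)) is O(archive_report → not anonymize_dataset), and O(archive_report) is already established, so O(not anonymize_dataset).
Premise 1, O(not seal_envelope → anonymize_dataset), contraposes to O(not anonymize_dataset → seal_envelope); with O(not anonymize_dataset) we get O(seal_envelope).
Premise 4 is O(seal_envelope → inform_minutes); since O(seal_envelope), deontic closure gives O(inform_minutes).
Premise 5 is O(not sanitize_area → not inform_minutes); contrapositively O(inform_minutes → sanitize_area). Since O(inform_minutes) holds, K gives O(sanitize_area).
Premise 7, O(not escrow_directive → not sanitize_area), contraposes to O(sanitize_area → escrow_directive); with O(sanitize_area) we get O(escrow_directive).
But premise 10, F(escrow_directive), means O(not escrow_directive).
We now have both O(escrow_directive) and O(not escrow_directive) — escrow_directive is simultaneously obligatory and forbidden, violating the D-axiom.

Inconsistent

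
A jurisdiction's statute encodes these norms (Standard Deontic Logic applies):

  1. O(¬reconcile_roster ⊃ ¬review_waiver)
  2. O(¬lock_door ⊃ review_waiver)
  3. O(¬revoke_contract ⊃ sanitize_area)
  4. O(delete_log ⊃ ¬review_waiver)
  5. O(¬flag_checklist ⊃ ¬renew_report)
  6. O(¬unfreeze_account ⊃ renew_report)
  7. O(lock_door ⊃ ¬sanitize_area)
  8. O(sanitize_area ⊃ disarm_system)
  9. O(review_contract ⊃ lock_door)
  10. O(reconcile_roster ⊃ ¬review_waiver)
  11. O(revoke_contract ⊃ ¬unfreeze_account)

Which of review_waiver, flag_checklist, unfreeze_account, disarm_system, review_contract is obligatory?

By case analysis on ¬reconcile_roster: premise 1 gives O(¬reconcile_roster ⊃ ¬review_waiver) and premise 10 gives O(reconcile_roster ⊃ ¬review_waiver), so O(¬review_waiver) either way.
The contrapositive of premise 2 (O(¬lock_door ⊃ review_waiver)) is O(¬review_waiver ⊃ lock_door), and O(¬review_waiver) is already established, so O(lock_door).
With premise 7, O(lock_door ⊃ ¬sanitize_area), the K-axiom yields O(¬sanitize_area).
Premise 3 is O(¬revoke_contract ⊃ sanitize_area); contrapositively O(¬sanitize_area ⊃ revoke_contract). Since O(¬sanitize_area) holds, K gives O(revoke_contract).
Premise 11 is O(revoke_contract ⊃ ¬unfreeze_account); since O(revoke_contract), deontic closure gives O(¬unfreeze_account).
From O(¬unfreeze_account) and premise 6, O(¬unfreeze_account ⊃ renew_report), we obtain O(renew_report).
Premise 5, O(¬flag_checklist ⊃ ¬renew_report), contraposes to O(renew_report ⊃ flag_checklist); with O(renew_report) we get O(flag_checklist).
So O(flag_checklist) holds — flag_checklist is obligatory. None of the other listed options is made obligatory by any chain of premises.

flag_checklist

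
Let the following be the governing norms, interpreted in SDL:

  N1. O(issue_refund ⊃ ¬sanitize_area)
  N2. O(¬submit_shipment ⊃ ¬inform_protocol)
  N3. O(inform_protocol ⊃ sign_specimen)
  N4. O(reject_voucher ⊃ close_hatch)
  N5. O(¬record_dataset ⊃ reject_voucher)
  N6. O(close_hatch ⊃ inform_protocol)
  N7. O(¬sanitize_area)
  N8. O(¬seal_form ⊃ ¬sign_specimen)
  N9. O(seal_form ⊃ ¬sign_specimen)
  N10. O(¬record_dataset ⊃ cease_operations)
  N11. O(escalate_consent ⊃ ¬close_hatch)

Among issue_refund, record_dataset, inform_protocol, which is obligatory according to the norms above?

By case analysis on ¬seal_form: premise 8 gives O(¬seal_form ⊃ ¬sign_specimen) and premise 9 gives O(seal_form ⊃ ¬sign_specimen), so O(¬sign_specimen) either way.
Premise 3 is O(inform_protocol ⊃ sign_specimen); contrapositively O(¬sign_specimen ⊃ ¬inform_protocol). Since O(¬sign_specimen) holds, K gives O(¬inform_protocol).
The contrapositive of premise 6 (O(close_hatch ⊃ inform_protocol)) is O(¬inform_protocol ⊃ ¬close_hatch), and O(¬inform_protocol) is already established, so O(¬close_hatch).
Premise 4 is O(reject_voucher ⊃ close_hatch); contrapositively O(¬close_hatch ⊃ ¬reject_voucher). Since O(¬close_hatch) holds, K gives O(¬reject_voucher).
Premise 5 is O(¬record_dataset ⊃ reject_voucher); contrapositively O(¬reject_voucher ⊃ record_dataset). Since O(¬reject_voucher) holds, K gives O(record_dataset).
So O(record_dataset) holds — record_dataset is obligatory. None of the other listed options is made obligatory by any chain of premises.

record_dataset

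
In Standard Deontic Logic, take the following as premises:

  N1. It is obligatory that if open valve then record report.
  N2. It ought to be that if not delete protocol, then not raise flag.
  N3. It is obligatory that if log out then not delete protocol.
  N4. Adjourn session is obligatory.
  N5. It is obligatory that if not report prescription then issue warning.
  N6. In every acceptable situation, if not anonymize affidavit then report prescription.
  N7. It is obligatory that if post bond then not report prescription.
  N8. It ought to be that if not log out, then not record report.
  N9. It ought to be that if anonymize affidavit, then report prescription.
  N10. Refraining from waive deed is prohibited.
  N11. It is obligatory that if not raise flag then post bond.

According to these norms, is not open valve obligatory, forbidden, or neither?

Obligatory

Premises 9 and 6 cover both cases: O(anonymize_affidavit → report_prescription) and O(¬anonymize_affidavit → report_prescription). Since anonymize_affidavit ∨ ¬anonymize_affidavit is a tautology, O(report_prescription) follows.
The contrapositive of premise 7 (O(post_bond → ¬report_prescription)) is O(report_prescription → ¬post_bond), and O(report_prescription) is already established, so O(¬post_bond).
The contrapositive of premise 11 (O(¬raise_flag → post_bond)) is O(¬post_bond → raise_flag), and O(¬post_bond) is already established, so O(raise_flag).
Premise 2, O(¬delete_protocol → ¬raise_flag), contraposes to O(raise_flag → delete_protocol); with O(raise_flag) we get O(delete_protocol).
The contrapositive of premise 3 (O(log_out → ¬delete_protocol)) is O(delete_protocol → ¬log_out), and O(delete_protocol) is already established, so O(¬log_out).
From O(¬log_out) and premise 8, O(¬log_out → ¬record_report), we obtain O(¬record_report).
The contrapositive of premise 1 (O(open_valve → record_report)) is O(¬record_report → ¬open_valve), and O(¬record_report) is already established, so O(¬open_valve).
Premises 4, 5, 10 do not contribute to this derivation.
Hence ¬open_valve is obligatory.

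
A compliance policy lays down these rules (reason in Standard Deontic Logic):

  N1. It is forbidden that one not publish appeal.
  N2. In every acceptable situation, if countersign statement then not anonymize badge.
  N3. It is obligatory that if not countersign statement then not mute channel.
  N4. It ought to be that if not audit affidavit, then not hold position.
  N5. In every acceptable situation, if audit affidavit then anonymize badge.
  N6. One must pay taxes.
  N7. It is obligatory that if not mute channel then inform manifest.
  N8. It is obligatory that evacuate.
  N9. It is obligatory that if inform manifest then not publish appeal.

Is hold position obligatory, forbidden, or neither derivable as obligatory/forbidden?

F(¬publish_appeal) at premise 1 means O(publish_appeal).
Premise 9 is O(inform_manifest → ¬publish_appeal); contrapositively O(publish_appeal → ¬inform_manifest). Since O(publish_appeal) holds, K gives O(¬inform_manifest).
Premise 7 is O(¬mute_channel → inform_manifest); contrapositively O(¬inform_manifest → mute_channel). Since O(¬inform_manifest) holds, K gives O(mute_channel).
Premise 3, O(¬countersign_statement → ¬mute_channel), contraposes to O(mute_channel → countersign_statement); with O(mute_channel) we get O(countersign_statement).
Applying K to premise 2 (O(countersign_statement → ¬anonymize_badge)) and O(countersign_statement) yields O(¬anonymize_badge).
Premise 5 is O(audit_affidavit → anonymize_badge); contrapositively O(¬anonymize_badge → ¬audit_affidavit). Since O(¬anonymize_badge) holds, K gives O(¬audit_affidavit).
Premise 4 is O(¬audit_affidavit → ¬hold_position); since O(¬audit_affidavit), deontic closure gives O(¬hold_position).
Premises 6, 8 do not contribute to this derivation.
Thus O(¬hold_position), which is F(hold_position): hold_position is forbidden.

Forbidden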